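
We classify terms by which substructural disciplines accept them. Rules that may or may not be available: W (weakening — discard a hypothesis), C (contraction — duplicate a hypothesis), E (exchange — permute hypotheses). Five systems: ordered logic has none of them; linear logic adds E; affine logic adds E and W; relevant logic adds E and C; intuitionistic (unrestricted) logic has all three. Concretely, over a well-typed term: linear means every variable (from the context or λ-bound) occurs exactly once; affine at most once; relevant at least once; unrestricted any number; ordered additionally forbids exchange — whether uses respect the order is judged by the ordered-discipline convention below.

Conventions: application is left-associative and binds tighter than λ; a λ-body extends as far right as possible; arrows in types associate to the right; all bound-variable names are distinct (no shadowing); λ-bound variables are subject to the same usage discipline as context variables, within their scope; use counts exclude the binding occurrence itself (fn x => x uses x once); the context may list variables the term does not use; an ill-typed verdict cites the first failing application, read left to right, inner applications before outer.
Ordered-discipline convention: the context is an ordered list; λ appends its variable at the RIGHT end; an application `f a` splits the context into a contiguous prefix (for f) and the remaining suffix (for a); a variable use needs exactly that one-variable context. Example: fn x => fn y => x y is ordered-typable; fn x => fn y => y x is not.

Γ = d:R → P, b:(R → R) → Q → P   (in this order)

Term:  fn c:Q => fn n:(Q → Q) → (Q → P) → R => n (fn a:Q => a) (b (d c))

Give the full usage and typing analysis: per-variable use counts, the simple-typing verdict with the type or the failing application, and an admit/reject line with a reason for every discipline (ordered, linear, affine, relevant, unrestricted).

usage: d: 1, b: 1, c [bound]: 1, n [bound]: 1, a [bound]: 1
left-to-right use order: n, a, b, d, c
typing: ill-typed: an argument Q mismatches the expected R
ordered ✗ (a type mismatch blocks all five)
linear ✗ (the type mismatch rejects it)
affine ✗ (not simply typable)
relevant ✗ (fails simple typing)
unrestricted ✗ (a type mismatch blocks all five)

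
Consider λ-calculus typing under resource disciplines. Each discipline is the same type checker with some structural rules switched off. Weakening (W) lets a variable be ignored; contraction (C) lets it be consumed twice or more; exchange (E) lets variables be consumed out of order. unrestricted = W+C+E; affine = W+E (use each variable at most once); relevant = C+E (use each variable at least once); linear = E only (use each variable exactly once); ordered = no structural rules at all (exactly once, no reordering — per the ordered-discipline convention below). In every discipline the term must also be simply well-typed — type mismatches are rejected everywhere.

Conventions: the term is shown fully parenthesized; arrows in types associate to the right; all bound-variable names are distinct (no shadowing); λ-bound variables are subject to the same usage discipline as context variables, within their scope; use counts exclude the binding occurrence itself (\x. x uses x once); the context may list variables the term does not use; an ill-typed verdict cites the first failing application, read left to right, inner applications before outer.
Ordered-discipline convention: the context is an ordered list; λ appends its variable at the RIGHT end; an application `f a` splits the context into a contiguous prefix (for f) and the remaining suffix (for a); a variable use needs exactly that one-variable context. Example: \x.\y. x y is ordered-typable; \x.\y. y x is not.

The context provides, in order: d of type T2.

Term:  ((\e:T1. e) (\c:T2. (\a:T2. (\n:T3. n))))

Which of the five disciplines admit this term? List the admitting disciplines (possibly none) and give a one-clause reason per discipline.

admitted by: none
use counts: d ×0, e (λ-bound) ×1, c (λ-bound) ×0, a (λ-bound) ×0, n (λ-bound) ×1
uses in reading order: e, n
typing: ill-typed: argument of type T2 -> T2 -> T3 -> T3 where T1 is required
ordered: ✗, fails simple typing
linear: ✗, a type mismatch blocks all five
affine: ✗, the type mismatch rejects it
relevant: ✗, not simply typable
unrestricted: ✗, fails simple typing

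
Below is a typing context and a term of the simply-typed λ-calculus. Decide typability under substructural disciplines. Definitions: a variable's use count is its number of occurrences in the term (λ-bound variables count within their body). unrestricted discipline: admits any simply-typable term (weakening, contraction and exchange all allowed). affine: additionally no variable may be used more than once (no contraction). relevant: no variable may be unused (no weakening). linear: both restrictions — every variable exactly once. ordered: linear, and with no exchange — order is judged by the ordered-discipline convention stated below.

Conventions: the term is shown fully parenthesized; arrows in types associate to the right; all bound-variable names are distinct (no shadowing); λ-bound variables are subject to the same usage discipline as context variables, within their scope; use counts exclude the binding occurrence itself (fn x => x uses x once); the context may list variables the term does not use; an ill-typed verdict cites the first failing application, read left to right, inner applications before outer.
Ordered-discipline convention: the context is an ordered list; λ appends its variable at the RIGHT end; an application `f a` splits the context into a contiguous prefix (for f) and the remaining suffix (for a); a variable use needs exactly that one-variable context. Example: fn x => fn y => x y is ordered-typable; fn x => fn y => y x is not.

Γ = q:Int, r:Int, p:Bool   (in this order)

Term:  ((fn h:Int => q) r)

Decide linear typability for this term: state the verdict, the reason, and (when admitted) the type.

no — p, h never used (weakening)
usage: q: 1×; r: 1×; p: 0×; h (λ-bound): 0×
use order (left to right): q, r
typing: well-typed — term : Int
all disciplines: ordered ✗ · linear ✗ · affine ✓ · relevant ✗ · unrestricted ✓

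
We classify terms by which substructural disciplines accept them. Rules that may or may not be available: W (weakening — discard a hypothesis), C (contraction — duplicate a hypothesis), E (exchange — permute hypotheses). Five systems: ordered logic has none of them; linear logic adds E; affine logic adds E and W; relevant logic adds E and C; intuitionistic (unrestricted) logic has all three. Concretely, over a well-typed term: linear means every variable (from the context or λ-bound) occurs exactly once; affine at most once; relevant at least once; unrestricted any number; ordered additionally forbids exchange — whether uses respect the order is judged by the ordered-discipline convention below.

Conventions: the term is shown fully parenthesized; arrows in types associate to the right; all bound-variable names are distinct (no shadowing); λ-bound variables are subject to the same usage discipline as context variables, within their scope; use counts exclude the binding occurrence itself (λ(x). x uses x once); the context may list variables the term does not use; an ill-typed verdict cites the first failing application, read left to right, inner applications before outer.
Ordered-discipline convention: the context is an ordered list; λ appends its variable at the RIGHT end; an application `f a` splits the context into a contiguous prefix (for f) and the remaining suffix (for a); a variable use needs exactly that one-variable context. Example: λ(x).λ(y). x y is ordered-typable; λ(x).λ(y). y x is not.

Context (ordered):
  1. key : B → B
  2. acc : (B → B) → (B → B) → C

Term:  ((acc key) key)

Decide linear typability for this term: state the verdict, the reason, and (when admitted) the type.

no — uses contraction: key ×2
usage: key: 2, acc: 1
left-to-right use order: acc, key, key
typing: the term checks, with type C
all disciplines: ordered ✗ · linear ✗ · affine ✗ · relevant ✓ · unrestricted ✓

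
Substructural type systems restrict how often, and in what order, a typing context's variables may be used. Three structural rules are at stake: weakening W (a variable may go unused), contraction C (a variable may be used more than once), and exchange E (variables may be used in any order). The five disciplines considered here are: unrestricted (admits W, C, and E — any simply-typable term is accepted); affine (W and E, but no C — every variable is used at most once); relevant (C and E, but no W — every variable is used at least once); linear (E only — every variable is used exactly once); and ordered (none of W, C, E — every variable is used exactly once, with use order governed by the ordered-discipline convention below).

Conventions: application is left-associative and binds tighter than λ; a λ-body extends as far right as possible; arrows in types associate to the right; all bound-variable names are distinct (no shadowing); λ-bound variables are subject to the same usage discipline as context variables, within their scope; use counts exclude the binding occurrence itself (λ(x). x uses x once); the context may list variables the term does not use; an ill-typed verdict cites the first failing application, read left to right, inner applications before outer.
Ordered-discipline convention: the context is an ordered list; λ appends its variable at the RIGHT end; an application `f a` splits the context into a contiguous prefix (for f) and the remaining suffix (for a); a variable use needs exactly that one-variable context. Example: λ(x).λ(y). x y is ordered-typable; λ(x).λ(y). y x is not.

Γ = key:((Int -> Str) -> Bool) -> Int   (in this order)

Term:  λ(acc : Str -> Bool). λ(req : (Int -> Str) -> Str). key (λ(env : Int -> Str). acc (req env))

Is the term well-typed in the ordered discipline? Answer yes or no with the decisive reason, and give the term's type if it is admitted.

yes — key, acc, req, env: once each, no exchange needed; term : (Str -> Bool) -> ((Int -> Str) -> Str) -> Int
counts: key: 1×; acc [bound]: 1×; req [bound]: 1×; env [bound]: 1×
order of uses: key, acc, req, env
typing: well-typed — term : (Str -> Bool) -> ((Int -> Str) -> Str) -> Int
summary: ordered ✓, linear ✓, affine ✓, relevant ✓, unrestricted ✓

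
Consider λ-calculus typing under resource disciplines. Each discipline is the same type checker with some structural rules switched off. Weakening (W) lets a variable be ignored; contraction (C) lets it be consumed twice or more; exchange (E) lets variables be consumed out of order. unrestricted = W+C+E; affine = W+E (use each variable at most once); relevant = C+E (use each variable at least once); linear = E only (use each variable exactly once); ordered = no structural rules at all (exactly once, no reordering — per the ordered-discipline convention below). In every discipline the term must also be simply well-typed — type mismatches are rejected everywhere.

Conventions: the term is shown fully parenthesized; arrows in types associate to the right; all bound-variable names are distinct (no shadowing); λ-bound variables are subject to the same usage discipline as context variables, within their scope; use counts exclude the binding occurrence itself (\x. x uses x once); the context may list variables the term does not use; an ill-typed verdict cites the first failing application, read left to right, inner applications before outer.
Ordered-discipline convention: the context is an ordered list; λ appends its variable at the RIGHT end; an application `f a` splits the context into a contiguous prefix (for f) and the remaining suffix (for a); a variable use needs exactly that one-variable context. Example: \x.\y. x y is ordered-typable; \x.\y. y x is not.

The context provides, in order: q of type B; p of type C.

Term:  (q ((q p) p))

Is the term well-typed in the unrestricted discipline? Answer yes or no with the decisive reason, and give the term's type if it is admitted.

no — fails simple typing
variable uses: q=2, p=2
left-to-right use order: q, q, p, p
typing: ill-typed: applying a non-function (B)
all disciplines: ordered ✗ · linear ✗ · affine ✗ · relevant ✗ · unrestricted ✗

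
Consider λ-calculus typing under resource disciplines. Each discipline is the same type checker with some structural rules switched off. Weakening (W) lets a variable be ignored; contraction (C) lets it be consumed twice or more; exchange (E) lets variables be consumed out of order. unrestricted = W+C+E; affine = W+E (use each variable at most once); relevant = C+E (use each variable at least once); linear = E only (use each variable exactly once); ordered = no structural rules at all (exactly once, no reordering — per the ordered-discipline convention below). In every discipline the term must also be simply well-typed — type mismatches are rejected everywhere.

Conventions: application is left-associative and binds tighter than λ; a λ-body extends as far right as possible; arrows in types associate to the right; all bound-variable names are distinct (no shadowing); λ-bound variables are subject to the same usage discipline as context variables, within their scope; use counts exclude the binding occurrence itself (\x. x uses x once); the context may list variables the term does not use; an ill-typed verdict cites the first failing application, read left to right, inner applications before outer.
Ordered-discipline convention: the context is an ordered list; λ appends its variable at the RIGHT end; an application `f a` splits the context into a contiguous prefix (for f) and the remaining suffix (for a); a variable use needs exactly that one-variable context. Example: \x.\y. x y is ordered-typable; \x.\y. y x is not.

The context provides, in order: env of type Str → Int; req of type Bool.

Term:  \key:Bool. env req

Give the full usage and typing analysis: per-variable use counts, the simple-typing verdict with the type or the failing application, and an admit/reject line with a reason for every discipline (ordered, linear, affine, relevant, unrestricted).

usage: env ×1, req ×1, key [bound] ×0
use order (left to right): env, req
typing: ill-typed: an argument Bool mismatches the expected Str
ordered ✗ (not simply typable)
linear ✗ (fails simple typing)
affine ✗ (a type mismatch blocks all five)
relevant ✗ (the type mismatch rejects it)
unrestricted ✗ (not simply typable)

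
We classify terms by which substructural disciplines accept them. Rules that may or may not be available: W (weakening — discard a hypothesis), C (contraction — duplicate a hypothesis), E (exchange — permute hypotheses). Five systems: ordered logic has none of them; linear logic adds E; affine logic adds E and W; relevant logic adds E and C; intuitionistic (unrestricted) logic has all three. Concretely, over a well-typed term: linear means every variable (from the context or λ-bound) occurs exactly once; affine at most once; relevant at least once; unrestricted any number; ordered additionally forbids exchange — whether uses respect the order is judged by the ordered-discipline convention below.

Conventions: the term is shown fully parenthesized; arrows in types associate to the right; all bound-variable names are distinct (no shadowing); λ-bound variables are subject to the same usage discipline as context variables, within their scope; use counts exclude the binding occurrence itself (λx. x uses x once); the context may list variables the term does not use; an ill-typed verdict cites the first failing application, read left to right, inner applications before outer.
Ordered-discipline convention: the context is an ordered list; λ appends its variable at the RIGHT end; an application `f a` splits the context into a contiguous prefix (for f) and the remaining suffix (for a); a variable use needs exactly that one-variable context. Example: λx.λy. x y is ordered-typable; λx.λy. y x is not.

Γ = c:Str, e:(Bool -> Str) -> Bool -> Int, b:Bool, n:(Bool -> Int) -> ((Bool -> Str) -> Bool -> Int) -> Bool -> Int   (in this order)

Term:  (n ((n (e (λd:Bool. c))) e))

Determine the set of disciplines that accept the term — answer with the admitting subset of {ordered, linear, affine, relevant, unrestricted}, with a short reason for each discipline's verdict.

admitting disciplines: unrestricted
use counts: c ×1; e ×2; b ×0; n ×2; d [bound] ×0
uses in reading order: n, n, e, c, e
typing: well-typed — term : ((Bool -> Str) -> Bool -> Int) -> Bool -> Int
ordered ✗ (e ×2, n ×2 used more than once (contraction); needs weakening: b, d unused)
linear ✗ (e ×2, n ×2 used more than once (contraction); needs weakening: b, d unused)
affine ✗ (e ×2, n ×2 used more than once (contraction))
relevant ✗ (needs weakening: b, d unused)
unrestricted ✓ (type-checks (((Bool -> Str) -> Bool -> Int) -> Bool -> Int) and nothing is barred)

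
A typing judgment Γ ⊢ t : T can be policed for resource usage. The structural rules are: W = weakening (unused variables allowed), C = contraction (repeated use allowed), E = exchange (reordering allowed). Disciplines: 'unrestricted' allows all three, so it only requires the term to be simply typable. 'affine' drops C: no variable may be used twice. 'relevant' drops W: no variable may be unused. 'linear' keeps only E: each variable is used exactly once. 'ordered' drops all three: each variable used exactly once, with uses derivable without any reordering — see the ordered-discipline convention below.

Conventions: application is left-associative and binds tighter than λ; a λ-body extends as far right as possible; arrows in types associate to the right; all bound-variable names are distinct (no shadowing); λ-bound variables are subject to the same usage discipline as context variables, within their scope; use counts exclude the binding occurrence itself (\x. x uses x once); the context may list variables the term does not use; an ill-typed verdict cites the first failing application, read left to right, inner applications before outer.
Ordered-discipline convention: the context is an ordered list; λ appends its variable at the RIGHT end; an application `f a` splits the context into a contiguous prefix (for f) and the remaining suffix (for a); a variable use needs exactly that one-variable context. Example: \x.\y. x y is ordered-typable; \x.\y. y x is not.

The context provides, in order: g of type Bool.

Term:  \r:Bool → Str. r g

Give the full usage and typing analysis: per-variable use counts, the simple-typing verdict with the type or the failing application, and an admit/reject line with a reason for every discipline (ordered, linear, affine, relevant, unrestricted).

use counts: g: 1, r [bound]: 1
use order (left to right): r, g
typing: ✓ — (Bool → Str) → Str
ordered: ✗, no ordered split (uses run r, g)
linear: ✓, each of g, r used exactly once
affine: ✓, g, r: no repeats, contraction unneeded
relevant: ✓, every one of g, r appears
unrestricted: ✓, type-checks ((Bool → Str) → Str) and nothing is barred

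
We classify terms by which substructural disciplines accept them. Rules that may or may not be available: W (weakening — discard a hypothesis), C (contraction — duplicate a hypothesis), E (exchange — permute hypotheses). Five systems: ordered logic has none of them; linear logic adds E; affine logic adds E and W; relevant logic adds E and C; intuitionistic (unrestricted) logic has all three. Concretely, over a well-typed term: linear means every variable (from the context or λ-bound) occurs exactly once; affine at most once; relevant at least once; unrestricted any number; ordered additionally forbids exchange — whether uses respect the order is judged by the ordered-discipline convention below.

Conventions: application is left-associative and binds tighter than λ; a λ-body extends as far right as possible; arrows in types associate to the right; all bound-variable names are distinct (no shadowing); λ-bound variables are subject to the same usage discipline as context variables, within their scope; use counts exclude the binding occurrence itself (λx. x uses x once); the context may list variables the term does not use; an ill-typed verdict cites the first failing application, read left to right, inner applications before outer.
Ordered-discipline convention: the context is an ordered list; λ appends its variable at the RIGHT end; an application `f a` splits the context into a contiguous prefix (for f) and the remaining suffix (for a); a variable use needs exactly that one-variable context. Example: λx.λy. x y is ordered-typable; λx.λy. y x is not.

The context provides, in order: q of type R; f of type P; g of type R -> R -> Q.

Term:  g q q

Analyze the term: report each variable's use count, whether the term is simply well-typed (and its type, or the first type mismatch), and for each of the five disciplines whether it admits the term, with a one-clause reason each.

usage: q=2, f=0, g=1
order of uses: g, q, q
typing: well-typed — term : Q
ordered: ✗, needs contraction — q ×2; f never used (weakening)
linear: ✗, needs contraction — q ×2; f never used (weakening)
affine: ✗, needs contraction — q ×2
relevant: ✗, f never used (weakening)
unrestricted: ✓, typability at Q is all that's needed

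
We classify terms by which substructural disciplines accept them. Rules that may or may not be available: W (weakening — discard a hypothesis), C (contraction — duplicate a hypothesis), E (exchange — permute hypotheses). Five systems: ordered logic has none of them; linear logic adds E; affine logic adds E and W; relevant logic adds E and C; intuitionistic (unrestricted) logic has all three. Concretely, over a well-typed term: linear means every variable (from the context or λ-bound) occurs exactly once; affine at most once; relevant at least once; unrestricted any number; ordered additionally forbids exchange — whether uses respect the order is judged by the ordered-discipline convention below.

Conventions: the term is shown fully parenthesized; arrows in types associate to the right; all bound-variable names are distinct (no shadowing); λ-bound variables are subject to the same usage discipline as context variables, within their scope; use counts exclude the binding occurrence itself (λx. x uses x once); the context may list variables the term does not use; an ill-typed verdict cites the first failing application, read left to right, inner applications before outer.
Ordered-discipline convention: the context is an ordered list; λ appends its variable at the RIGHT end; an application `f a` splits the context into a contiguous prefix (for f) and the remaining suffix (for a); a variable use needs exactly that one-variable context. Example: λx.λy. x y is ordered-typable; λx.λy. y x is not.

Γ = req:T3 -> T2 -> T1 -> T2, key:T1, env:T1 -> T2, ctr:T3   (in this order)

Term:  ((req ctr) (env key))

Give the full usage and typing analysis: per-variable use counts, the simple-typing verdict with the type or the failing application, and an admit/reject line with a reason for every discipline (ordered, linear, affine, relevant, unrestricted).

usage: req: 1×; key: 1×; env: 1×; ctr: 1×
uses in reading order: req, ctr, env, key
typing: the term checks, with type T1 -> T2
ordered: ✗ — no contiguous prefix/suffix split fits req, ctr, env, key
linear: ✓ — each of req, key, env, ctr used exactly once
affine: ✓ — no duplicate uses among req, key, env, ctr
relevant: ✓ — at least one use each (req, key, env, ctr)
unrestricted: ✓ — type-checks (T1 -> T2) and nothing is barred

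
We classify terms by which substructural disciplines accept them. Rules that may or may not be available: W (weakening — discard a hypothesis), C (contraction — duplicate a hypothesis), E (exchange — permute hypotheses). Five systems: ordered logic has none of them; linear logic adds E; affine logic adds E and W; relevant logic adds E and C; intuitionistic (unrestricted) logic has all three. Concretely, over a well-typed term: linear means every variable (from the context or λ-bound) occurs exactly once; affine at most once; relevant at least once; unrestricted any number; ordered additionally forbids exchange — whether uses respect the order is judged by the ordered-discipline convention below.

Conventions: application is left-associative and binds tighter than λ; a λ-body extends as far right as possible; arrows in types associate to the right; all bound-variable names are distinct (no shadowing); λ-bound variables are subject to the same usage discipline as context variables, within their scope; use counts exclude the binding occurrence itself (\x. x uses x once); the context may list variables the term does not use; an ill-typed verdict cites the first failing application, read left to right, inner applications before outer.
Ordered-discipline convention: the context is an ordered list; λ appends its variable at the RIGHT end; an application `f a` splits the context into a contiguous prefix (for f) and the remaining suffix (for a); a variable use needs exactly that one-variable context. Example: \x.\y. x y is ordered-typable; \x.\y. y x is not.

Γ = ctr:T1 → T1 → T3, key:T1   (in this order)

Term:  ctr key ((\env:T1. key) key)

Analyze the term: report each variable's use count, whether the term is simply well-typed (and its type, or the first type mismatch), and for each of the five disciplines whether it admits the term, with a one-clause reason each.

use counts: ctr: 1×; key: 3×; env [bound]: 0×
left-to-right use order: ctr, key, key, key
typing: the term checks, with type T3
ordered: ✗, key ×3 used more than once (contraction); needs weakening: env unused
linear: ✗, key ×3 used more than once (contraction); needs weakening: env unused
affine: ✗, key ×3 used more than once (contraction)
relevant: ✗, needs weakening: env unused
unrestricted: ✓, simply typable at T3; W, C, E all held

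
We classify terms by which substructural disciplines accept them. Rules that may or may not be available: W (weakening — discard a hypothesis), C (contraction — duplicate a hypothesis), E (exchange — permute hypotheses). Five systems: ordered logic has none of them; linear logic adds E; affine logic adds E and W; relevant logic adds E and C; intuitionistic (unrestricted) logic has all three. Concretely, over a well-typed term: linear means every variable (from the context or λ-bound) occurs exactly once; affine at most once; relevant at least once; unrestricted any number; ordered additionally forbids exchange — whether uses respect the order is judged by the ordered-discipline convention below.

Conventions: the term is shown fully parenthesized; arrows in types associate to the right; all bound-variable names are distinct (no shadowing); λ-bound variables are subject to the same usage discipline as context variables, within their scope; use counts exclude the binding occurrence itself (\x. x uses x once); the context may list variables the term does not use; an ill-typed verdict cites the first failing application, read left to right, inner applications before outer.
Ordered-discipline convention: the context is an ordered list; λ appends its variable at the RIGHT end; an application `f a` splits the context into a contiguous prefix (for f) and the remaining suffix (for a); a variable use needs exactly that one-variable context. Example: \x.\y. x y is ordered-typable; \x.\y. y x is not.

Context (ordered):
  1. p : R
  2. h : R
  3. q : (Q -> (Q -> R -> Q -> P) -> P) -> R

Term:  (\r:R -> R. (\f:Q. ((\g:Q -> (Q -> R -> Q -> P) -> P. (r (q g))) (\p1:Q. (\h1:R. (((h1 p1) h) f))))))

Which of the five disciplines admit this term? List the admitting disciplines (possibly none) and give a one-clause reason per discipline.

admitted by: none
counts: p: 0, h: 1, q: 1, r [bound]: 1, f [bound]: 1, g [bound]: 1, p1 [bound]: 1, h1 [bound]: 1
use order (left to right): r, q, g, h1, p1, h, f
typing: ill-typed: applying a non-function (R)
ordered: ✗, fails simple typing
linear: ✗, a type mismatch blocks all five
affine: ✗, the type mismatch rejects it
relevant: ✗, not simply typable
unrestricted: ✗, fails simple typing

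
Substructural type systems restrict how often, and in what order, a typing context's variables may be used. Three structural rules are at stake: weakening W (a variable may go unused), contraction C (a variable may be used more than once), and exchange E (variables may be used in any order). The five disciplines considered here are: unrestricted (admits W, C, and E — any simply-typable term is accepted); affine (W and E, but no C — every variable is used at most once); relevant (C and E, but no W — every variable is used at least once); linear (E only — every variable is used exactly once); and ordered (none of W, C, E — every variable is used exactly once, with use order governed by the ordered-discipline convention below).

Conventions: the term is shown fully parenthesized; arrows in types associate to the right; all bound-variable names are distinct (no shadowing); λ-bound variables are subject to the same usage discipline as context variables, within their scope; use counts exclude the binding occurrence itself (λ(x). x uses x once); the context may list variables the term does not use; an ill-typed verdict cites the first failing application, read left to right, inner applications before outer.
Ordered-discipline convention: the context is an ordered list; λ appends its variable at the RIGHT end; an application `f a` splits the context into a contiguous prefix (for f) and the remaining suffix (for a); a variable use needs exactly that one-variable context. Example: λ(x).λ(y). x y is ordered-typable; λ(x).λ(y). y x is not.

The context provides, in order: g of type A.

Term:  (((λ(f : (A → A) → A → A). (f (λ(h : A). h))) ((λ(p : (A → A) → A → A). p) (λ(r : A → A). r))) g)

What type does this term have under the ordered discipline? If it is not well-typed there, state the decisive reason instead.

term : A
variable uses: g ×1; f (bound) ×1; h (bound) ×1; p (bound) ×1; r (bound) ×1
order of uses: f, h, p, r, g
typing: the term checks, with type A
per-discipline verdicts: ordered ✓ | linear ✓ | affine ✓ | relevant ✓ | unrestricted ✓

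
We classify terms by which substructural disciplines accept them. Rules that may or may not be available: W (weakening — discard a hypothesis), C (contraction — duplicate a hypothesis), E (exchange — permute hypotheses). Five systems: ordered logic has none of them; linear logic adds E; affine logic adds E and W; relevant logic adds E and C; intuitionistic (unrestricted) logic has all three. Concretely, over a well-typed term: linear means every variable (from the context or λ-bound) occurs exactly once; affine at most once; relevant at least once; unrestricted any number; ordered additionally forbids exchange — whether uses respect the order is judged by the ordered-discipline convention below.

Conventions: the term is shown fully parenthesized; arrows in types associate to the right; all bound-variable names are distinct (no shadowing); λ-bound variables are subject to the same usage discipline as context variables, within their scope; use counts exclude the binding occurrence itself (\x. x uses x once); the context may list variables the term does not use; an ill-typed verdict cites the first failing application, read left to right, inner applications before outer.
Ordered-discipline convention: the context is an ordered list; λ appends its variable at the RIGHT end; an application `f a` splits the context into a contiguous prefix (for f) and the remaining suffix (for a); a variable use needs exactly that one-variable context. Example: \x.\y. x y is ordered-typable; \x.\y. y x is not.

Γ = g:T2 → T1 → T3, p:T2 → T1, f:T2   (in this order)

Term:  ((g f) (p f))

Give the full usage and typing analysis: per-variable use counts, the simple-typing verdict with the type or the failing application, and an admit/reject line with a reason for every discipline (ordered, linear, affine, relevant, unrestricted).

counts: g: 1; p: 1; f: 2
use order (left to right): g, f, p, f
typing: ✓ — T3
ordered ✗ (repeated use of f ×2)
linear ✗ (repeated use of f ×2)
affine ✗ (repeated use of f ×2)
relevant ✓ (every one of g, p, f appears)
unrestricted ✓ (simply typable at T3; W, C, E all held)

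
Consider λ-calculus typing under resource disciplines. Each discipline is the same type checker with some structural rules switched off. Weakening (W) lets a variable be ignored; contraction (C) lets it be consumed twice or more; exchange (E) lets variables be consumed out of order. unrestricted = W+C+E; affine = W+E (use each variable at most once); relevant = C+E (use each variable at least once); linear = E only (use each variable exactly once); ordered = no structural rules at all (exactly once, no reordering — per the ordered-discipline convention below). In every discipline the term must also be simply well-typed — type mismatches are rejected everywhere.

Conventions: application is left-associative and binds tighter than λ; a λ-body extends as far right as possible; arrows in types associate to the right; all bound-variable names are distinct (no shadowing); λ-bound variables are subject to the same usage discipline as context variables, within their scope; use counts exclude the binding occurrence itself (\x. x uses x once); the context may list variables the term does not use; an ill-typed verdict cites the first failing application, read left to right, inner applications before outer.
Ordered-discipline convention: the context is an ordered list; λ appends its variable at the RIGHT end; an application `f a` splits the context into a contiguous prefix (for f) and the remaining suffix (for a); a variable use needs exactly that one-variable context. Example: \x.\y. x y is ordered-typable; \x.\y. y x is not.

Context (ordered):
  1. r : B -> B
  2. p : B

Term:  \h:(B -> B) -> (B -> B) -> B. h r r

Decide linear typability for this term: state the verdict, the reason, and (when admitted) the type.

no — repeated use of r ×2; unused: p — weakening required
use counts: r: 2, p: 0, h (λ-bound): 1
uses in reading order: h, r, r
typing: the term checks, with type ((B -> B) -> (B -> B) -> B) -> B
across the five disciplines: ordered ✗ | linear ✗ | affine ✗ | relevant ✗ | unrestricted ✓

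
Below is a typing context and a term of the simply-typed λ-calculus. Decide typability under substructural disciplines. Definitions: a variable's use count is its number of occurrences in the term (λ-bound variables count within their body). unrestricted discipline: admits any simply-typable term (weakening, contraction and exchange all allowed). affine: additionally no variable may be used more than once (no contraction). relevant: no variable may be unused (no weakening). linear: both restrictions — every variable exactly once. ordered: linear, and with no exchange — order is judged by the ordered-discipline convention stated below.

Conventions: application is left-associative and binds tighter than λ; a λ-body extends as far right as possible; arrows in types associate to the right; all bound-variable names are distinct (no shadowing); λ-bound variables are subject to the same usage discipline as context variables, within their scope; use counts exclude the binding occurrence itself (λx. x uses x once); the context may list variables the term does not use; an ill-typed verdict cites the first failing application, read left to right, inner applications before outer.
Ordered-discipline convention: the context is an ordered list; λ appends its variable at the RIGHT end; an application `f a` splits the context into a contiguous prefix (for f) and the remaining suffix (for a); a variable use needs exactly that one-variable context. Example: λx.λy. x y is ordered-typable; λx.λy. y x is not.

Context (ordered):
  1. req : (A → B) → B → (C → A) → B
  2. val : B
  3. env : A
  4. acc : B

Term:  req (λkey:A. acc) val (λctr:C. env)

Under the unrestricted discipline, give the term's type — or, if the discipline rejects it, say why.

term : B
usage: req: 1; val: 1; env: 1; acc: 1; key [bound]: 0; ctr [bound]: 0
order of uses: req, acc, val, env
typing: the term checks, with type B
per-discipline verdicts: ordered ✗ | linear ✗ | affine ✓ | relevant ✗ | unrestricted ✓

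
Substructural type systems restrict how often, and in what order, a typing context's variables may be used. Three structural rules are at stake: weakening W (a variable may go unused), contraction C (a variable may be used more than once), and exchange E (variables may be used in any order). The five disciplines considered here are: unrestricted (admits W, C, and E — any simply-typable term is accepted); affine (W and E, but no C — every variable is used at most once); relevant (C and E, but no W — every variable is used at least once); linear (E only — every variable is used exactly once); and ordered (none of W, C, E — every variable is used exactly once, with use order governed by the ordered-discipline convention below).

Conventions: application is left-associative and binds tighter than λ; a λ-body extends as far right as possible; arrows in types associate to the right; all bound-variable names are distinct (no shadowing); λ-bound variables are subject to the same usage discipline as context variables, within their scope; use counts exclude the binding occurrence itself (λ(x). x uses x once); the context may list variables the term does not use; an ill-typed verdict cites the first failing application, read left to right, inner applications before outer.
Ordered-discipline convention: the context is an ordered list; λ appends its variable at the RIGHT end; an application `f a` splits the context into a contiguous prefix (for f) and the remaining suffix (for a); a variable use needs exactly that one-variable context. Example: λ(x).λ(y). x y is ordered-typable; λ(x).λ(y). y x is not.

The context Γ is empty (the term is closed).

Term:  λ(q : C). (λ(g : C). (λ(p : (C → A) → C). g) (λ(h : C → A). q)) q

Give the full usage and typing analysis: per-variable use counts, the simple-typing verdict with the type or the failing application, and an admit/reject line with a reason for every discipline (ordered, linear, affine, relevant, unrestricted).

use counts: q [bound]=2, g [bound]=1, p [bound]=0, h [bound]=0
use order (left to right): g, q, q
typing: well-typed — term : C → C
ordered: ✗ — repeated use of q ×2; p, h left unused
linear: ✗ — repeated use of q ×2; p, h left unused
affine: ✗ — repeated use of q ×2
relevant: ✗ — p, h left unused
unrestricted: ✓ — typability at C → C is all that's needed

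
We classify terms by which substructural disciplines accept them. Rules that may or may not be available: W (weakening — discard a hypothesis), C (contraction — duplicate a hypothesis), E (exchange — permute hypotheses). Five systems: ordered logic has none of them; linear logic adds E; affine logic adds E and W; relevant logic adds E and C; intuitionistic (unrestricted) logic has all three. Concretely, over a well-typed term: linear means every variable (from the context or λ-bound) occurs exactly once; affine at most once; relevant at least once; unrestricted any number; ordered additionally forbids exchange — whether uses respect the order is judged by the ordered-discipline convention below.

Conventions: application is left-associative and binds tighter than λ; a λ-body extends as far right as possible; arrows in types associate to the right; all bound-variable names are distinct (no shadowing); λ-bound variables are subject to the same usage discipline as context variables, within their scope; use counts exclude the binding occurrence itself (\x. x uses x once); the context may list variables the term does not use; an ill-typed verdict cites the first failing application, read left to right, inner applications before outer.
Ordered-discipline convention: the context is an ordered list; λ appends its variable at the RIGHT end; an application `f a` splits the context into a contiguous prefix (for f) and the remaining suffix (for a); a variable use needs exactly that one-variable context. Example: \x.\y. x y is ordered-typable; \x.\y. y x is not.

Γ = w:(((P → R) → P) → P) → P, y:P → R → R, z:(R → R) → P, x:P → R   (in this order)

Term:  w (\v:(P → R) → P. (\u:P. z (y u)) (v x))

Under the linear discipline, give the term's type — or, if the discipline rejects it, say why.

term : P
variable uses: w: 1; y: 1; z: 1; x: 1; v (bound): 1; u (bound): 1
order of uses: w, z, y, u, v, x
typing: well-typed at P
all disciplines: ordered ✗ | linear ✓ | affine ✓ | relevant ✓ | unrestricted ✓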